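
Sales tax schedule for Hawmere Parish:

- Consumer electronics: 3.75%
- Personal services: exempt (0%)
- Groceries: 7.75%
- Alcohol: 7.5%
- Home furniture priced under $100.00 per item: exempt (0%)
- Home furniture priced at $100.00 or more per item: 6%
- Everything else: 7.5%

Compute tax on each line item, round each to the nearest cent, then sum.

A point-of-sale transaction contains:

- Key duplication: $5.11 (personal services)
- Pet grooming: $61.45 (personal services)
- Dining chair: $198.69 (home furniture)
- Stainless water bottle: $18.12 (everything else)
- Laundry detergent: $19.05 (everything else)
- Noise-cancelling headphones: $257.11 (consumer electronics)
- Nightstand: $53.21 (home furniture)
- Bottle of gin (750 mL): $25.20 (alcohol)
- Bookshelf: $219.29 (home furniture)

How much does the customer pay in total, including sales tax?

$896.63

Key duplication $5.11: personal services → 0% → $0.00
Pet grooming $61.45: personal services → 0% → $0.00
Dining chair $198.69: home furniture, $100.00 or more → 6% → $11.92
Stainless water bottle $18.12: everything else → 7.5% → $1.36
Laundry detergent $19.05: everything else → 7.5% → $1.43
Noise-cancelling headphones $257.11: consumer electronics → 3.75% → $9.64
Nightstand $53.21: home furniture, under $100.00 → 0% → $0.00
Bottle of gin (750 mL) $25.20: alcohol → 7.5% → $1.89
Bookshelf $219.29: home furniture, $100.00 or more → 6% → $13.16
Subtotal = $857.23; tax = $39.40; total due = $896.63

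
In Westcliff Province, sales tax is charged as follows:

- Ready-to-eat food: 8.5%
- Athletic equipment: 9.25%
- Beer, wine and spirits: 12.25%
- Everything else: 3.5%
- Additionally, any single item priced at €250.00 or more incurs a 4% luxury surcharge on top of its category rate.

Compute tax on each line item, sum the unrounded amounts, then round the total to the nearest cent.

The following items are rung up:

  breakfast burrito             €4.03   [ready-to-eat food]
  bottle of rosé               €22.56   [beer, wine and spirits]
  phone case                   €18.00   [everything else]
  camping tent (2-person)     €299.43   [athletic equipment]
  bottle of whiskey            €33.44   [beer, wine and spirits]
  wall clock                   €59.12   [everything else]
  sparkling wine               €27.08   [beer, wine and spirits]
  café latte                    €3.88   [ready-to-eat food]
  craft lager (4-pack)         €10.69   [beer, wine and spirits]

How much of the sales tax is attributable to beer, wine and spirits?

€11.49

Bottle of rosé €22.56: beer, wine and spirits → 12.25% → €2.7636
Bottle of whiskey €33.44: beer, wine and spirits → 12.25% → €4.0964
Sparkling wine €27.08: beer, wine and spirits → 12.25% → €3.3173
Craft lager (4-pack) €10.69: beer, wine and spirits → 12.25% → €1.309525
Tax on beer, wine and spirits: unrounded sum = €11.486825 → €11.49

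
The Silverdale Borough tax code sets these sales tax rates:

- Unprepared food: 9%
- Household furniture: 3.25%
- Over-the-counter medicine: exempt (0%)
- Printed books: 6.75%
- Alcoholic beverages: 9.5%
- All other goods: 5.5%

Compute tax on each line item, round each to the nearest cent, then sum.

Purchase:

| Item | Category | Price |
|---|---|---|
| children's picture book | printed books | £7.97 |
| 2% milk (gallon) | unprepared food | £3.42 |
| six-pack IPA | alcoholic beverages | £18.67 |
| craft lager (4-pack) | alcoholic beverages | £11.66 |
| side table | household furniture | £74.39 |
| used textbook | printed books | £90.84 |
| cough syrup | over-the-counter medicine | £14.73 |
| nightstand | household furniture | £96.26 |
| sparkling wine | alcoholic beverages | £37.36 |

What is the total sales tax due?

Children's picture book £7.97: printed books → 6.75% → £0.54
2% milk (gallon) £3.42: unprepared food → 9% → £0.31
Six-pack IPA £18.67: alcoholic beverages → 9.5% → £1.77
Craft lager (4-pack) £11.66: alcoholic beverages → 9.5% → £1.11
Side table £74.39: household furniture → 3.25% → £2.42
Used textbook £90.84: printed books → 6.75% → £6.13
Cough syrup £14.73: over-the-counter medicine → 0% → £0.00
Nightstand £96.26: household furniture → 3.25% → £3.13
Sparkling wine £37.36: alcoholic beverages → 9.5% → £3.55
Total tax = £0.54 + £0.31 + £1.77 + £1.11 + £2.42 + £6.13 + £3.13 + £3.55 = £18.96

£18.96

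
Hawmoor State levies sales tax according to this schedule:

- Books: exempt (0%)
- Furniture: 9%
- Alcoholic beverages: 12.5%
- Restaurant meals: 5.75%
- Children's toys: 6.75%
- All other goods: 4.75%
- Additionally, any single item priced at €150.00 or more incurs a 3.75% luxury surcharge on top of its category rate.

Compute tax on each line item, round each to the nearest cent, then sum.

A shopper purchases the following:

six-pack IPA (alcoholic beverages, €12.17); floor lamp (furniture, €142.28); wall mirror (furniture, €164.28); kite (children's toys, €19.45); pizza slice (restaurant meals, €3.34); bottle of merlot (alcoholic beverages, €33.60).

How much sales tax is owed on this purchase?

€40.98

Six-pack IPA €12.17: alcoholic beverages → 12.5% → €1.52
Floor lamp €142.28: furniture → 9% → €12.81
Wall mirror €164.28: furniture → 9% + 3.75% surcharge = 12.75% → €20.95
Kite €19.45: children's toys → 6.75% → €1.31
Pizza slice €3.34: restaurant meals → 5.75% → €0.19
Bottle of merlot €33.60: alcoholic beverages → 12.5% → €4.20
Total tax = €1.52 + €12.81 + €20.95 + €1.31 + €0.19 + €4.20 = €40.98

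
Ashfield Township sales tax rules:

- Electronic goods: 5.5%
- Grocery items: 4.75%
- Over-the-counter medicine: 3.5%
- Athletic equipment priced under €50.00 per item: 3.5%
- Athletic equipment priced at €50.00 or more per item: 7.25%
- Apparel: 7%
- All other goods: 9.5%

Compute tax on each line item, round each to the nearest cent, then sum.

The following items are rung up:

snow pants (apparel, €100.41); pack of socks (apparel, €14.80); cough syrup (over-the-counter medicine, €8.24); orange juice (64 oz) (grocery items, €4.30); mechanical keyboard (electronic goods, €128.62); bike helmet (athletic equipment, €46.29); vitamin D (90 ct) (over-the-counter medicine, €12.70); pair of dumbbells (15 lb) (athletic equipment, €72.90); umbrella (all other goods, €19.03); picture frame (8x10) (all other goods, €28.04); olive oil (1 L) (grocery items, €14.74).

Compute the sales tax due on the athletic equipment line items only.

Bike helmet €46.29: athletic equipment, under €50.00 → 3.5% → €1.62
Pair of dumbbells (15 lb) €72.90: athletic equipment, €50.00 or more → 7.25% → €5.29
Tax on athletic equipment = €1.62 + €5.29 = €6.91

€6.91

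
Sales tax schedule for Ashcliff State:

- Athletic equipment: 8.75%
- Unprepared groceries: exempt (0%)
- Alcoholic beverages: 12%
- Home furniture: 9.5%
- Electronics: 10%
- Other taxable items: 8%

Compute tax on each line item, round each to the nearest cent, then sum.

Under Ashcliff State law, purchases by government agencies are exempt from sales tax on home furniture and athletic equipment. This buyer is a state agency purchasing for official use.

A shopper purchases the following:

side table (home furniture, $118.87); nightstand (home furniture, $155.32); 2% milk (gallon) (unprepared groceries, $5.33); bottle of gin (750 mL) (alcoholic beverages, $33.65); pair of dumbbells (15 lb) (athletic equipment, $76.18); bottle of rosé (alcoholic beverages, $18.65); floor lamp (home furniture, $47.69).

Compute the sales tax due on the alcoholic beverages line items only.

$6.28

Bottle of gin (750 mL) $33.65: alcoholic beverages → 12% → $4.04
Bottle of rosé $18.65: alcoholic beverages → 12% → $2.24
Tax on alcoholic beverages = $4.04 + $2.24 = $6.28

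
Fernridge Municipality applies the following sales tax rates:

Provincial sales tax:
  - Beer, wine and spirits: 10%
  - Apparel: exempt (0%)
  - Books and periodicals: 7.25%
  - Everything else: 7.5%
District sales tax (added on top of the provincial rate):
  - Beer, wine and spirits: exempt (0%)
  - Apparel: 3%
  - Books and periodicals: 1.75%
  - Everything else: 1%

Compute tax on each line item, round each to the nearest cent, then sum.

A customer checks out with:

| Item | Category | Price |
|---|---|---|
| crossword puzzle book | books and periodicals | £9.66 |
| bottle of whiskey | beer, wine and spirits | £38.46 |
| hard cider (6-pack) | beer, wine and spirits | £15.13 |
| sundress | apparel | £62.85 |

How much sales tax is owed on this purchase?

£8.12

Crossword puzzle book £9.66: books and periodicals → 7.25% + 1.75% district = 9% → £0.87
Bottle of whiskey £38.46: beer, wine and spirits → 10% + 0% district = 10% → £3.85
Hard cider (6-pack) £15.13: beer, wine and spirits → 10% + 0% district = 10% → £1.51
Sundress £62.85: apparel → 0% + 3% district = 3% → £1.89
Total tax = £0.87 + £3.85 + £1.51 + £1.89 = £8.12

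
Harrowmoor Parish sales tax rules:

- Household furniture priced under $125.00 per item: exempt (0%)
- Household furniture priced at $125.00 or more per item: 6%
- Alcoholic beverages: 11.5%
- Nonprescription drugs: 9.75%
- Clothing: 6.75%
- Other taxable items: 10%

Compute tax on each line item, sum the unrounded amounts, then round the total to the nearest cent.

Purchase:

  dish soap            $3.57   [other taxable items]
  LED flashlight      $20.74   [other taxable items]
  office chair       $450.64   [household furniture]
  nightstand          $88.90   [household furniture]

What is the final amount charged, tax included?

Dish soap $3.57: other taxable items → 10% → $0.357
LED flashlight $20.74: other taxable items → 10% → $2.074
Office chair $450.64: household furniture, $125.00 or more → 6% → $27.0384
Nightstand $88.90: household furniture, under $125.00 → 0% → $0.00
Subtotal = $563.85; unrounded tax = $29.4694 → $29.47; total due = $593.32

$593.32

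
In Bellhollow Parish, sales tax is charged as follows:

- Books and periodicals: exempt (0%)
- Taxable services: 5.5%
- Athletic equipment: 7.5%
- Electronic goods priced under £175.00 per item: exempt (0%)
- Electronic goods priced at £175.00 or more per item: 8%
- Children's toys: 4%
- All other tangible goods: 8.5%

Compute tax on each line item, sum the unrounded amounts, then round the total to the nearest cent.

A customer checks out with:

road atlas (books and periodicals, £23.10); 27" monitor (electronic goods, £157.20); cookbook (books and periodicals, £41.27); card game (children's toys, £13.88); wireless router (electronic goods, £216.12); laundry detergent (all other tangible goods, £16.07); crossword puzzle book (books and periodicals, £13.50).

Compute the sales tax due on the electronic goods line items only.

£17.29

27" monitor £157.20: electronic goods, under £175.00 → 0% → £0.00
Wireless router £216.12: electronic goods, £175.00 or more → 8% → £17.2896
Tax on electronic goods: unrounded sum = £17.2896 → £17.29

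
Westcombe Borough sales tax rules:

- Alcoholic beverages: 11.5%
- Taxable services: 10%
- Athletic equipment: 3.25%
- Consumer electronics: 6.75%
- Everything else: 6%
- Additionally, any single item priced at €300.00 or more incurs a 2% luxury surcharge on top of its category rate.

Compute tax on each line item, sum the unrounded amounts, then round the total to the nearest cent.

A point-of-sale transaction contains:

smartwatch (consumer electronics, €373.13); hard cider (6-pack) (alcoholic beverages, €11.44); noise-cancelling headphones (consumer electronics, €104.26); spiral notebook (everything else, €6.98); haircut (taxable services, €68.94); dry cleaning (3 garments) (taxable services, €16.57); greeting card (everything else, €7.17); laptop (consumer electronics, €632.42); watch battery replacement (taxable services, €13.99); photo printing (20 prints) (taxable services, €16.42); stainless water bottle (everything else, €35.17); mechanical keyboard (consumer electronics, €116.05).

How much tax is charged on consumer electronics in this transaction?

Smartwatch €373.13: consumer electronics → 6.75% + 2% surcharge = 8.75% → €32.648875
Noise-cancelling headphones €104.26: consumer electronics → 6.75% → €7.03755
Laptop €632.42: consumer electronics → 6.75% + 2% surcharge = 8.75% → €55.33675
Mechanical keyboard €116.05: consumer electronics → 6.75% → €7.833375
Tax on consumer electronics: unrounded sum = €102.85655 → €102.86

€102.86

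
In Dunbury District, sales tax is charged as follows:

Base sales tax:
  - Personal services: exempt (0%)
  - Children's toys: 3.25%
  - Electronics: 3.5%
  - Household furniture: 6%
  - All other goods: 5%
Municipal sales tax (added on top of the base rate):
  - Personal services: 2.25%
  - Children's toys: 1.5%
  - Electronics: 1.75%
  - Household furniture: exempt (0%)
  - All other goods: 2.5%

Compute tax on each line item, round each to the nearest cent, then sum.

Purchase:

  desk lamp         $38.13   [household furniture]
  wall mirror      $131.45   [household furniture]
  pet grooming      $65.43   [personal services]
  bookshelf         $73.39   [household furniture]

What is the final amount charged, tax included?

Desk lamp $38.13: household furniture → 6% + 0% municipal = 6% → $2.29
Wall mirror $131.45: household furniture → 6% + 0% municipal = 6% → $7.89
Pet grooming $65.43: personal services → 0% + 2.25% municipal = 2.25% → $1.47
Bookshelf $73.39: household furniture → 6% + 0% municipal = 6% → $4.40
Subtotal = $308.40; tax = $16.05; total due = $324.45

$324.45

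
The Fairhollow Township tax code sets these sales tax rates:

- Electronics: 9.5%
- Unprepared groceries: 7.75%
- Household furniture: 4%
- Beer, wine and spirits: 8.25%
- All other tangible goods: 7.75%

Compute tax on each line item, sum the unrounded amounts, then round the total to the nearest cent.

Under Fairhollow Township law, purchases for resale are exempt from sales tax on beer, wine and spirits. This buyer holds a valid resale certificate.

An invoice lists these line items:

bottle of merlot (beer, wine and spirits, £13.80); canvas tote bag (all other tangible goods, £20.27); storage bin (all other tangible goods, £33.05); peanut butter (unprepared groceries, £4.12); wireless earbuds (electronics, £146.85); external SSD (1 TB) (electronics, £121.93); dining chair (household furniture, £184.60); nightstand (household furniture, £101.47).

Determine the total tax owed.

£41.43

Bottle of merlot £13.80: beer, wine and spirits, buyer-exempt → 0% → £0.00
Canvas tote bag £20.27: all other tangible goods → 7.75% → £1.570925
Storage bin £33.05: all other tangible goods → 7.75% → £2.561375
Peanut butter £4.12: unprepared groceries → 7.75% → £0.3193
Wireless earbuds £146.85: electronics → 9.5% → £13.95075
External SSD (1 TB) £121.93: electronics → 9.5% → £11.58335
Dining chair £184.60: household furniture → 4% → £7.384
Nightstand £101.47: household furniture → 4% → £4.0588
Unrounded tax sum = £41.4285 → £41.43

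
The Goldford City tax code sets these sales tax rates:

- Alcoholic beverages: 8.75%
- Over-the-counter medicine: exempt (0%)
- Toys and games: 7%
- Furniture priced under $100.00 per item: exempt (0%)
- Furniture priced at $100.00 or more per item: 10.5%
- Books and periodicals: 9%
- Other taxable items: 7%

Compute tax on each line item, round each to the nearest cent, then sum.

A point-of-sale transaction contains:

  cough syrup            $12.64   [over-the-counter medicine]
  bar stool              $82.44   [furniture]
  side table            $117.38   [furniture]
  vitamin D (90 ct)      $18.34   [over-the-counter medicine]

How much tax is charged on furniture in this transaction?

Bar stool $82.44: furniture, under $100.00 → 0% → $0.00
Side table $117.38: furniture, $100.00 or more → 10.5% → $12.32
Tax on furniture = $0.00 + $12.32 = $12.32

$12.32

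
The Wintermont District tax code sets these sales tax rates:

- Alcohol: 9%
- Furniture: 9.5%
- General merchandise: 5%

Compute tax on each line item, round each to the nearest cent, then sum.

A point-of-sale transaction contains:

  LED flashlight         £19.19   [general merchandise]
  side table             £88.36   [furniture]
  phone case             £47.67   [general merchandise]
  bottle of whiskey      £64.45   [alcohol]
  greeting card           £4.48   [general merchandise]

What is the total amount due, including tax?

£241.90

LED flashlight £19.19: general merchandise → 5% → £0.96
Side table £88.36: furniture → 9.5% → £8.39
Phone case £47.67: general merchandise → 5% → £2.38
Bottle of whiskey £64.45: alcohol → 9% → £5.80
Greeting card £4.48: general merchandise → 5% → £0.22
Subtotal = £224.15; tax = £17.75; total due = £241.90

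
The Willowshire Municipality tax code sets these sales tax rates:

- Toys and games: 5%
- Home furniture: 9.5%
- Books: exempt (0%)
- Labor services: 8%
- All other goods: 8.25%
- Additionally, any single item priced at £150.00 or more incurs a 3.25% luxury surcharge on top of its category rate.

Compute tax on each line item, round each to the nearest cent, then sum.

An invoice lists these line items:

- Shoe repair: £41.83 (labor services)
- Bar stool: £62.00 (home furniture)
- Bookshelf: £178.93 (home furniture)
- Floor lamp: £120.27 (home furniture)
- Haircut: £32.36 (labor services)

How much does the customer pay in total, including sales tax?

£481.46

Shoe repair £41.83: labor services → 8% → £3.35
Bar stool £62.00: home furniture → 9.5% → £5.89
Bookshelf £178.93: home furniture → 9.5% + 3.25% surcharge = 12.75% → £22.81
Floor lamp £120.27: home furniture → 9.5% → £11.43
Haircut £32.36: labor services → 8% → £2.59
Subtotal = £435.39; tax = £46.07; total due = £481.46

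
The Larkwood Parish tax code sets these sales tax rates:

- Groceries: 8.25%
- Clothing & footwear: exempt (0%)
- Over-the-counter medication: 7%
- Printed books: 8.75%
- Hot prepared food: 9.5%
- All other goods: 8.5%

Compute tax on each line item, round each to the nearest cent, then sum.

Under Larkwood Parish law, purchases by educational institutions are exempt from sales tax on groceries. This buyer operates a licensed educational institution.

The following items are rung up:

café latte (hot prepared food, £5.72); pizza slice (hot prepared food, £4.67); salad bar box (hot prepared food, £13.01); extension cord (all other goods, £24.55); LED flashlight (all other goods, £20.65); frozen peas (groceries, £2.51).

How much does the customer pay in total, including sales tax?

Café latte £5.72: hot prepared food → 9.5% → £0.54
Pizza slice £4.67: hot prepared food → 9.5% → £0.44
Salad bar box £13.01: hot prepared food → 9.5% → £1.24
Extension cord £24.55: all other goods → 8.5% → £2.09
LED flashlight £20.65: all other goods → 8.5% → £1.76
Frozen peas £2.51: groceries, buyer-exempt → 0% → £0.00
Subtotal = £71.11; tax = £6.07; total due = £77.18

£77.18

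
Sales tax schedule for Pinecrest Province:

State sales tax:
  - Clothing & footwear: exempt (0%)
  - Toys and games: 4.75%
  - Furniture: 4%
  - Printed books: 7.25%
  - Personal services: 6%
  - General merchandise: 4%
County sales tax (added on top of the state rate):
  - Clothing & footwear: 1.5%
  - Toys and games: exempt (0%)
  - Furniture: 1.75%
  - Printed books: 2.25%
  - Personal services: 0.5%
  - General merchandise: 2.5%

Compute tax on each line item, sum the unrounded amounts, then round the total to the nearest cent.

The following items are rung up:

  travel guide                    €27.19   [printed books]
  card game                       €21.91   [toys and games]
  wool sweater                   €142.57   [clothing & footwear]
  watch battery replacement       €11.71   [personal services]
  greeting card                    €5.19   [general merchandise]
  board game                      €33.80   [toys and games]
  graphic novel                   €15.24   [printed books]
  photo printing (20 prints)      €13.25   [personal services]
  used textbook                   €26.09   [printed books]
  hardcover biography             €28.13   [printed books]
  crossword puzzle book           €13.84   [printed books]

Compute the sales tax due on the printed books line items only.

Travel guide €27.19: printed books → 7.25% + 2.25% county = 9.5% → €2.58305
Graphic novel €15.24: printed books → 7.25% + 2.25% county = 9.5% → €1.4478
Used textbook €26.09: printed books → 7.25% + 2.25% county = 9.5% → €2.47855
Hardcover biography €28.13: printed books → 7.25% + 2.25% county = 9.5% → €2.67235
Crossword puzzle book €13.84: printed books → 7.25% + 2.25% county = 9.5% → €1.3148
Tax on printed books: unrounded sum = €10.49655 → €10.50

€10.50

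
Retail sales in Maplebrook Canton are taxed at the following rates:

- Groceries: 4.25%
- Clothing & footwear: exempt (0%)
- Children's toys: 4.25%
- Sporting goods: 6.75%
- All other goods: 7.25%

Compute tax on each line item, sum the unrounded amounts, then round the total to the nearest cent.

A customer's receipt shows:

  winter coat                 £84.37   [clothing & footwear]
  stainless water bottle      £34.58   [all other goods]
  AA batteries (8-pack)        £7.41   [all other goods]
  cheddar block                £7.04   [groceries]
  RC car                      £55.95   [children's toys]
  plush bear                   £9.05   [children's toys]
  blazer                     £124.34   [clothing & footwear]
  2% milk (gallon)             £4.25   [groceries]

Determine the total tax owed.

£6.29

Winter coat £84.37: clothing & footwear → 0% → £0.00
Stainless water bottle £34.58: all other goods → 7.25% → £2.50705
AA batteries (8-pack) £7.41: all other goods → 7.25% → £0.537225
Cheddar block £7.04: groceries → 4.25% → £0.2992
RC car £55.95: children's toys → 4.25% → £2.377875
Plush bear £9.05: children's toys → 4.25% → £0.384625
Blazer £124.34: clothing & footwear → 0% → £0.00
2% milk (gallon) £4.25: groceries → 4.25% → £0.180625
Unrounded tax sum = £6.2866 → £6.29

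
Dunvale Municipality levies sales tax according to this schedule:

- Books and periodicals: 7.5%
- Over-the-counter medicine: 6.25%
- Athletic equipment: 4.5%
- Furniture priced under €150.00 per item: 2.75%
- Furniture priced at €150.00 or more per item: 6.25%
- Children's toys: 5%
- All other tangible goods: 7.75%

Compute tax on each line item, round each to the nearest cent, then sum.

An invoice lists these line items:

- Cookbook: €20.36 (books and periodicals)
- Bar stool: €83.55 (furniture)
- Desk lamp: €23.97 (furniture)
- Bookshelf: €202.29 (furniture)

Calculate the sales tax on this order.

€17.13

Cookbook €20.36: books and periodicals → 7.5% → €1.53
Bar stool €83.55: furniture, under €150.00 → 2.75% → €2.30
Desk lamp €23.97: furniture, under €150.00 → 2.75% → €0.66
Bookshelf €202.29: furniture, €150.00 or more → 6.25% → €12.64
Total tax = €1.53 + €2.30 + €0.66 + €12.64 = €17.13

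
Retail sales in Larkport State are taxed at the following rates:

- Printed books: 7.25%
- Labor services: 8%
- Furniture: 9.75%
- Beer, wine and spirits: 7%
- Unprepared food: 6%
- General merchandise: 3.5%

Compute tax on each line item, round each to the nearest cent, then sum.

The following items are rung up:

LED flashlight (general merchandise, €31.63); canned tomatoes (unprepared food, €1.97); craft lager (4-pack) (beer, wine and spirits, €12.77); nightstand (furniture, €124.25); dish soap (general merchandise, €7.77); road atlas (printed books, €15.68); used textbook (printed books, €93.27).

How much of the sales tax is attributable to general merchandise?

LED flashlight €31.63: general merchandise → 3.5% → €1.11
Dish soap €7.77: general merchandise → 3.5% → €0.27
Tax on general merchandise = €1.11 + €0.27 = €1.38

€1.38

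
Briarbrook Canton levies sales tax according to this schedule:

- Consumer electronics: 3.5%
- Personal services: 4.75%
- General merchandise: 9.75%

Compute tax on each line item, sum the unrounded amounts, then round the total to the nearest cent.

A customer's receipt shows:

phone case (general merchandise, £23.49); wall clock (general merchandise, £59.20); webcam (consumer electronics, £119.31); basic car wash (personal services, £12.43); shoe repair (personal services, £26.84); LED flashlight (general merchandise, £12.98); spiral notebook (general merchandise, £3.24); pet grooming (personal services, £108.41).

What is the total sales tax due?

Phone case £23.49: general merchandise → 9.75% → £2.290275
Wall clock £59.20: general merchandise → 9.75% → £5.772
Webcam £119.31: consumer electronics → 3.5% → £4.17585
Basic car wash £12.43: personal services → 4.75% → £0.590425
Shoe repair £26.84: personal services → 4.75% → £1.2749
LED flashlight £12.98: general merchandise → 9.75% → £1.26555
Spiral notebook £3.24: general merchandise → 9.75% → £0.3159
Pet grooming £108.41: personal services → 4.75% → £5.149475
Unrounded tax sum = £20.834375 → £20.83

£20.83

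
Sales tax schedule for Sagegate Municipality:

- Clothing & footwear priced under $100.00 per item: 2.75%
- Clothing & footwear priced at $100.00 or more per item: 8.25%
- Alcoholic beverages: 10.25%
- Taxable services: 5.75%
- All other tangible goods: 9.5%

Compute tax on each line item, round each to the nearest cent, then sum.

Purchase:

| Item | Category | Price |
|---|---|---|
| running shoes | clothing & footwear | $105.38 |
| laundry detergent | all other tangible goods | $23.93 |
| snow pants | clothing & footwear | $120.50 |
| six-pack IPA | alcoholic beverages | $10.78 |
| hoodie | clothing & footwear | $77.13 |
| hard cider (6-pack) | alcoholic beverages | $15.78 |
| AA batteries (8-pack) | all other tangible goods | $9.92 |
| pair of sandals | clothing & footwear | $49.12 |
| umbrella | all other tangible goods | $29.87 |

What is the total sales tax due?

$30.87

Running shoes $105.38: clothing & footwear, $100.00 or more → 8.25% → $8.69
Laundry detergent $23.93: all other tangible goods → 9.5% → $2.27
Snow pants $120.50: clothing & footwear, $100.00 or more → 8.25% → $9.94
Six-pack IPA $10.78: alcoholic beverages → 10.25% → $1.10
Hoodie $77.13: clothing & footwear, under $100.00 → 2.75% → $2.12
Hard cider (6-pack) $15.78: alcoholic beverages → 10.25% → $1.62
AA batteries (8-pack) $9.92: all other tangible goods → 9.5% → $0.94
Pair of sandals $49.12: clothing & footwear, under $100.00 → 2.75% → $1.35
Umbrella $29.87: all other tangible goods → 9.5% → $2.84
Total tax = $8.69 + $2.27 + $9.94 + $1.10 + $2.12 + $1.62 + $0.94 + $1.35 + $2.84 = $30.87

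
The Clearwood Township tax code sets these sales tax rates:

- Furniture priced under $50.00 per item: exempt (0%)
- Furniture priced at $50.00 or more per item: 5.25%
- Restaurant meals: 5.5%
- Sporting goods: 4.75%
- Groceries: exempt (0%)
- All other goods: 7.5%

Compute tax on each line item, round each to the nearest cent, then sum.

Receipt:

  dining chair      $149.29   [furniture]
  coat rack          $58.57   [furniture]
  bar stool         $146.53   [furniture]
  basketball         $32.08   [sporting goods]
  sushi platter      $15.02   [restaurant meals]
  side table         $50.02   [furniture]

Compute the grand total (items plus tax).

Dining chair $149.29: furniture, $50.00 or more → 5.25% → $7.84
Coat rack $58.57: furniture, $50.00 or more → 5.25% → $3.07
Bar stool $146.53: furniture, $50.00 or more → 5.25% → $7.69
Basketball $32.08: sporting goods → 4.75% → $1.52
Sushi platter $15.02: restaurant meals → 5.5% → $0.83
Side table $50.02: furniture, $50.00 or more → 5.25% → $2.63
Subtotal = $451.51; tax = $23.58; total due = $475.09

$475.09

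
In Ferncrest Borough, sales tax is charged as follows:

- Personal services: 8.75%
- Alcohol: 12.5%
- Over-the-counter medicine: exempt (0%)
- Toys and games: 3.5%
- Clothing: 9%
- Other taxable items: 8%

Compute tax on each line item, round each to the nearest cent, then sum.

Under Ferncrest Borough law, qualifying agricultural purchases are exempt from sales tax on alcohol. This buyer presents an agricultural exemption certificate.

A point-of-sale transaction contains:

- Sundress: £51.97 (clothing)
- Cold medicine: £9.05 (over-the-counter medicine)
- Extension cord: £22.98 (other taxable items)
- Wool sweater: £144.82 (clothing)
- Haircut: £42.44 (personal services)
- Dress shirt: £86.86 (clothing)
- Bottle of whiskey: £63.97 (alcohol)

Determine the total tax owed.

£31.08

Sundress £51.97: clothing → 9% → £4.68
Cold medicine £9.05: over-the-counter medicine → 0% → £0.00
Extension cord £22.98: other taxable items → 8% → £1.84
Wool sweater £144.82: clothing → 9% → £13.03
Haircut £42.44: personal services → 8.75% → £3.71
Dress shirt £86.86: clothing → 9% → £7.82
Bottle of whiskey £63.97: alcohol, buyer-exempt → 0% → £0.00
Total tax = £4.68 + £1.84 + £13.03 + £3.71 + £7.82 = £31.08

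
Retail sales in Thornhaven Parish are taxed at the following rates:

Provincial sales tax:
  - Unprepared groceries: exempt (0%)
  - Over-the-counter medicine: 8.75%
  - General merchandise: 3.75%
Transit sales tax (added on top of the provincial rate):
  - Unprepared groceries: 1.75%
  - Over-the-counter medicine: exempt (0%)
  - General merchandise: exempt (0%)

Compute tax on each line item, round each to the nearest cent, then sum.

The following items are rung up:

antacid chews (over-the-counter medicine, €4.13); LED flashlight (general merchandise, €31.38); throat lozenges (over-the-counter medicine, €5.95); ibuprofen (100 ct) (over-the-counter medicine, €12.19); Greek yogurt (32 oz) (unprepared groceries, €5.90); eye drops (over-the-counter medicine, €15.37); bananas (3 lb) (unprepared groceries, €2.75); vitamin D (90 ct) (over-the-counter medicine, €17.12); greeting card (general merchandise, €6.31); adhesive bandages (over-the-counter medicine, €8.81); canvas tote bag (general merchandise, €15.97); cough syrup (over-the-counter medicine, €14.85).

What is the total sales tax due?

Antacid chews €4.13: over-the-counter medicine → 8.75% + 0% transit = 8.75% → €0.36
LED flashlight €31.38: general merchandise → 3.75% + 0% transit = 3.75% → €1.18
Throat lozenges €5.95: over-the-counter medicine → 8.75% + 0% transit = 8.75% → €0.52
Ibuprofen (100 ct) €12.19: over-the-counter medicine → 8.75% + 0% transit = 8.75% → €1.07
Greek yogurt (32 oz) €5.90: unprepared groceries → 0% + 1.75% transit = 1.75% → €0.10
Eye drops €15.37: over-the-counter medicine → 8.75% + 0% transit = 8.75% → €1.34
Bananas (3 lb) €2.75: unprepared groceries → 0% + 1.75% transit = 1.75% → €0.05
Vitamin D (90 ct) €17.12: over-the-counter medicine → 8.75% + 0% transit = 8.75% → €1.50
Greeting card €6.31: general merchandise → 3.75% + 0% transit = 3.75% → €0.24
Adhesive bandages €8.81: over-the-counter medicine → 8.75% + 0% transit = 8.75% → €0.77
Canvas tote bag €15.97: general merchandise → 3.75% + 0% transit = 3.75% → €0.60
Cough syrup €14.85: over-the-counter medicine → 8.75% + 0% transit = 8.75% → €1.30
Total tax = €0.36 + €1.18 + €0.52 + €1.07 + €0.10 + €1.34 + €0.05 + €1.50 + €0.24 + €0.77 + €0.60 + €1.30 = €9.03

€9.03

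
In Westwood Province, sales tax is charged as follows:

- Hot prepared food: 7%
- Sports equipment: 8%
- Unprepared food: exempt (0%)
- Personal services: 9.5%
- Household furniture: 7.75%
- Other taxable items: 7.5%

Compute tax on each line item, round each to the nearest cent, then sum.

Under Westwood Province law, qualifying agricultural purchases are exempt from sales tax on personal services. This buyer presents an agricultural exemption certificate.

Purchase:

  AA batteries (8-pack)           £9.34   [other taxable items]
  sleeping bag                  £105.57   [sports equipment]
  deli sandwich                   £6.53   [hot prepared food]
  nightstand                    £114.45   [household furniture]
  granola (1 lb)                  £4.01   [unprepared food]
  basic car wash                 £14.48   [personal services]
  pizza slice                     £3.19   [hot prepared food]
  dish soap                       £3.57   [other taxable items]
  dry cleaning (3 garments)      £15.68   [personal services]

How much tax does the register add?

£18.97

AA batteries (8-pack) £9.34: other taxable items → 7.5% → £0.70
Sleeping bag £105.57: sports equipment → 8% → £8.45
Deli sandwich £6.53: hot prepared food → 7% → £0.46
Nightstand £114.45: household furniture → 7.75% → £8.87
Granola (1 lb) £4.01: unprepared food → 0% → £0.00
Basic car wash £14.48: personal services, buyer-exempt → 0% → £0.00
Pizza slice £3.19: hot prepared food → 7% → £0.22
Dish soap £3.57: other taxable items → 7.5% → £0.27
Dry cleaning (3 garments) £15.68: personal services, buyer-exempt → 0% → £0.00
Total tax = £0.70 + £8.45 + £0.46 + £8.87 + £0.22 + £0.27 = £18.97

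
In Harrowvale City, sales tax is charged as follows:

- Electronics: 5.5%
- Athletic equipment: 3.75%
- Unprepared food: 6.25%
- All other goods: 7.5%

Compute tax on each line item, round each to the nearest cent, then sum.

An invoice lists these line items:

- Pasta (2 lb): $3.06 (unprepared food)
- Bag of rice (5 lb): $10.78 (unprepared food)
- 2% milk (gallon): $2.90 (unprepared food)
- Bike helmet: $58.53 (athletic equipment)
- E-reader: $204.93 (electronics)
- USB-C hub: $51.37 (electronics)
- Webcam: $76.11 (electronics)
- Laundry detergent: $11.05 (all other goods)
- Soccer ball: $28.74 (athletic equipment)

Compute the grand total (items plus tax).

Pasta (2 lb) $3.06: unprepared food → 6.25% → $0.19
Bag of rice (5 lb) $10.78: unprepared food → 6.25% → $0.67
2% milk (gallon) $2.90: unprepared food → 6.25% → $0.18
Bike helmet $58.53: athletic equipment → 3.75% → $2.19
E-reader $204.93: electronics → 5.5% → $11.27
USB-C hub $51.37: electronics → 5.5% → $2.83
Webcam $76.11: electronics → 5.5% → $4.19
Laundry detergent $11.05: all other goods → 7.5% → $0.83
Soccer ball $28.74: athletic equipment → 3.75% → $1.08
Subtotal = $447.47; tax = $23.43; total due = $470.90

$470.90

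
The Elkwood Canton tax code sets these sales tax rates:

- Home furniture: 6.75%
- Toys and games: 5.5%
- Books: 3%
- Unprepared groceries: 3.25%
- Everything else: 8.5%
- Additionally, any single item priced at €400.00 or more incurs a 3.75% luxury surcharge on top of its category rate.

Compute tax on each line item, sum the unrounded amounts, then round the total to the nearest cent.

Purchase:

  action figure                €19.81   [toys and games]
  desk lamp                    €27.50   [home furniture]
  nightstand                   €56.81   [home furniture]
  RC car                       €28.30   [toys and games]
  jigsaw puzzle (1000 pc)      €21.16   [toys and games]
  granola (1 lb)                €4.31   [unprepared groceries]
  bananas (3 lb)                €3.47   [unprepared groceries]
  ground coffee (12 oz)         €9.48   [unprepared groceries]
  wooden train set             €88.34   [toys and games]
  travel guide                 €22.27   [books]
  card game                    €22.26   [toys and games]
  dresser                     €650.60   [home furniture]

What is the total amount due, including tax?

€1039.44

Action figure €19.81: toys and games → 5.5% → €1.08955
Desk lamp €27.50: home furniture → 6.75% → €1.85625
Nightstand €56.81: home furniture → 6.75% → €3.834675
RC car €28.30: toys and games → 5.5% → €1.5565
Jigsaw puzzle (1000 pc) €21.16: toys and games → 5.5% → €1.1638
Granola (1 lb) €4.31: unprepared groceries → 3.25% → €0.140075
Bananas (3 lb) €3.47: unprepared groceries → 3.25% → €0.112775
Ground coffee (12 oz) €9.48: unprepared groceries → 3.25% → €0.3081
Wooden train set €88.34: toys and games → 5.5% → €4.8587
Travel guide €22.27: books → 3% → €0.6681
Card game €22.26: toys and games → 5.5% → €1.2243
Dresser €650.60: home furniture → 6.75% + 3.75% surcharge = 10.5% → €68.313
Subtotal = €954.31; unrounded tax = €85.125825 → €85.13; total due = €1039.44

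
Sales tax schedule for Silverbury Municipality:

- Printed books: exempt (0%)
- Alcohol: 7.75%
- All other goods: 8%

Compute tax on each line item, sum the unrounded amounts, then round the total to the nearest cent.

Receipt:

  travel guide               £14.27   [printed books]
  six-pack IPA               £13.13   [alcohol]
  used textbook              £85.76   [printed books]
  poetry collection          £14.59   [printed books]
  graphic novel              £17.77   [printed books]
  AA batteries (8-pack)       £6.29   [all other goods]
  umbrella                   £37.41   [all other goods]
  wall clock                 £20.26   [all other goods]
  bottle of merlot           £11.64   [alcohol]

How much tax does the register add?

£7.04

Travel guide £14.27: printed books → 0% → £0.00
Six-pack IPA £13.13: alcohol → 7.75% → £1.017575
Used textbook £85.76: printed books → 0% → £0.00
Poetry collection £14.59: printed books → 0% → £0.00
Graphic novel £17.77: printed books → 0% → £0.00
AA batteries (8-pack) £6.29: all other goods → 8% → £0.5032
Umbrella £37.41: all other goods → 8% → £2.9928
Wall clock £20.26: all other goods → 8% → £1.6208
Bottle of merlot £11.64: alcohol → 7.75% → £0.9021
Unrounded tax sum = £7.036475 → £7.04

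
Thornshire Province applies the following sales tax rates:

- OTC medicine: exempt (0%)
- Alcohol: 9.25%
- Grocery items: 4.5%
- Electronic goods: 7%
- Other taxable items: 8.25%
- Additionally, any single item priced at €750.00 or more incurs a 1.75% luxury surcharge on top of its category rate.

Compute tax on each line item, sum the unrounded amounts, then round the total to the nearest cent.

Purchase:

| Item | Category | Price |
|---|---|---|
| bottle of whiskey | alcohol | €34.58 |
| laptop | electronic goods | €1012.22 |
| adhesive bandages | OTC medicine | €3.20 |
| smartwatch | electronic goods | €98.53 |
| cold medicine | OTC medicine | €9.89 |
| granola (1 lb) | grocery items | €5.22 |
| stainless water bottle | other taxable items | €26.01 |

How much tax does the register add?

€101.05

Bottle of whiskey €34.58: alcohol → 9.25% → €3.19865
Laptop €1012.22: electronic goods → 7% + 1.75% surcharge = 8.75% → €88.56925
Adhesive bandages €3.20: OTC medicine → 0% → €0.00
Smartwatch €98.53: electronic goods → 7% → €6.8971
Cold medicine €9.89: OTC medicine → 0% → €0.00
Granola (1 lb) €5.22: grocery items → 4.5% → €0.2349
Stainless water bottle €26.01: other taxable items → 8.25% → €2.145825
Unrounded tax sum = €101.045725 → €101.05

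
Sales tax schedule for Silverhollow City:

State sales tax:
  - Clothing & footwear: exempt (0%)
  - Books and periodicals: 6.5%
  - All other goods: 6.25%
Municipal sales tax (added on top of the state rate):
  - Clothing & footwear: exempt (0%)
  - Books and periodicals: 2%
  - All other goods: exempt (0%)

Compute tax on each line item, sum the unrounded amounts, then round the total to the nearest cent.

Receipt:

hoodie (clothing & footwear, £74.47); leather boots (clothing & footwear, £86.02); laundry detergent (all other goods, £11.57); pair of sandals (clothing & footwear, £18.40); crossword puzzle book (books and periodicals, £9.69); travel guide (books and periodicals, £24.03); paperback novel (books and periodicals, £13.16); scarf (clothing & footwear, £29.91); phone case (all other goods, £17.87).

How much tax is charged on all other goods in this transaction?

Laundry detergent £11.57: all other goods → 6.25% + 0% municipal = 6.25% → £0.723125
Phone case £17.87: all other goods → 6.25% + 0% municipal = 6.25% → £1.116875
Tax on all other goods: unrounded sum = £1.84 → £1.84

£1.84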